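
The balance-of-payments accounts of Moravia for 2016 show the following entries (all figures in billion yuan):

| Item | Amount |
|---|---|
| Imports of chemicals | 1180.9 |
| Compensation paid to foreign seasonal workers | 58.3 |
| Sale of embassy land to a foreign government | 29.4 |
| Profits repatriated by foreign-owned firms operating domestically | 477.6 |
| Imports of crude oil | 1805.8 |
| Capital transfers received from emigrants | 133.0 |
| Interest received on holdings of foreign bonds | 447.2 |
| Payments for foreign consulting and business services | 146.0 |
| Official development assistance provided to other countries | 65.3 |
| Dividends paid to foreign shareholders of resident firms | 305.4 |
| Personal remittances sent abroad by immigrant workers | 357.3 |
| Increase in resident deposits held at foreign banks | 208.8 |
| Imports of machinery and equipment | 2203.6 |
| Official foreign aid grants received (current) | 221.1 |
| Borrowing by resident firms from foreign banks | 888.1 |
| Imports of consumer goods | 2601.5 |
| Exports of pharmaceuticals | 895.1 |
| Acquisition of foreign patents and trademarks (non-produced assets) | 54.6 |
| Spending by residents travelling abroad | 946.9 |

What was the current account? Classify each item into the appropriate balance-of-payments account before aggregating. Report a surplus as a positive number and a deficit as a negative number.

Goods: -1180.9 - 2203.6 - 2601.5 - 1805.8 + 895.1 = -6896.7
Services: -146.0 - 946.9 = -1092.9
Primary income: -477.6 - 305.4 - 58.3 + 447.2 = -394.1
Secondary income: -65.3 - 357.3 + 221.1 = -201.5
Current account = (-6896.7) + (-1092.9) + (-394.1) + (-201.5) = -8585.2
(Excluded from the current account — capital account: sale of embassy land to a foreign government 29.4, capital transfers received from emigrants 133.0, acquisition of foreign patents and trademarks (non-produced assets) 54.6; financial account: increase in resident deposits held at foreign banks 208.8, borrowing by resident firms from foreign banks 888.1.)

-8585.2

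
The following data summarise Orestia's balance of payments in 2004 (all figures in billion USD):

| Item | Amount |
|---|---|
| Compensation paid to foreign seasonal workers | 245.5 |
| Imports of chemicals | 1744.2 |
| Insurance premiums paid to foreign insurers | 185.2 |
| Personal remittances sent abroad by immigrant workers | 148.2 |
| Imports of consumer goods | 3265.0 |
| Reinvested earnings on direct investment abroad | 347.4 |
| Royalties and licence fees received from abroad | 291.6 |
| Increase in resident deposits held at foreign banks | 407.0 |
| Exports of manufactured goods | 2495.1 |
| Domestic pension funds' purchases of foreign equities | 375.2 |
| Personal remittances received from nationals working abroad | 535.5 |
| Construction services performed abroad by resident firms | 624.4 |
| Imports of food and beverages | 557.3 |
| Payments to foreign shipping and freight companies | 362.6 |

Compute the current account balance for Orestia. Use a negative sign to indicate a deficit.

-2214.0

Goods: -557.3 - 3265.0 + 2495.1 - 1744.2 = -3071.4
Services: -185.2 + 624.4 + 291.6 - 362.6 = 368.2
Primary income: 347.4 - 245.5 = 101.9
Secondary income: -148.2 + 535.5 = 387.3
Current account = (-3071.4) + 368.2 + 101.9 + 387.3 = -2214.0
(Excluded from the current account — financial account: increase in resident deposits held at foreign banks 407.0, domestic pension funds' purchases of foreign equities 375.2.)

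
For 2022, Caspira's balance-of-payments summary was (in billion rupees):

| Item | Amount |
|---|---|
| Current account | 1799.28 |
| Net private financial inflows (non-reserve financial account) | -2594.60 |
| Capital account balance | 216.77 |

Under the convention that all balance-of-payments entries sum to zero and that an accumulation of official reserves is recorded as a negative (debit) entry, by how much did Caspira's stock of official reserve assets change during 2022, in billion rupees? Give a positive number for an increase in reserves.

Official reserve transactions balance = -(1799.28 + 216.77 + (-2594.60)) = 578.55
An accumulation of reserves is recorded as a debit (negative entry), so the change in the stock of reserves is the negative of that balance.
Change in official reserves = -(578.55) = -578.55

-578.55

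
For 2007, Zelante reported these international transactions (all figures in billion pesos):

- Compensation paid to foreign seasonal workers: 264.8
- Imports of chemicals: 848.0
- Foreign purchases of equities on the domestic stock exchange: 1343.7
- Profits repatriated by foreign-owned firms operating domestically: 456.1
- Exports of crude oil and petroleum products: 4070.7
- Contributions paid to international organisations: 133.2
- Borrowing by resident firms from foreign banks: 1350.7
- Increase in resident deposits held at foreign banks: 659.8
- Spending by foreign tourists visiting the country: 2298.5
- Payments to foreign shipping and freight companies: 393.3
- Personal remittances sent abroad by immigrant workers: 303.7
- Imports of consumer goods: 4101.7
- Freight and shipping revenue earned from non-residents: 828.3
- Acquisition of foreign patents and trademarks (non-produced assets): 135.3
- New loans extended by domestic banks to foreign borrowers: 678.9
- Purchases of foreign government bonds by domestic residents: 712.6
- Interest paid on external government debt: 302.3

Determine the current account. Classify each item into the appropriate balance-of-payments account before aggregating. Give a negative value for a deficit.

Goods: 4070.7 - 848.0 - 4101.7 = -879.0
Services: 2298.5 + 828.3 - 393.3 = 2733.5
Primary income: -302.3 - 456.1 - 264.8 = -1023.2
Secondary income: -303.7 - 133.2 = -436.9
Current account = (-879.0) + 2733.5 + (-1023.2) + (-436.9) = 394.4
(Excluded from the current account — financial account: foreign purchases of equities on the domestic stock exchange 1343.7, borrowing by resident firms from foreign banks 1350.7, increase in resident deposits held at foreign banks 659.8, new loans extended by domestic banks to foreign borrowers 678.9, purchases of foreign government bonds by domestic residents 712.6; capital account: acquisition of foreign patents and trademarks (non-produced assets) 135.3.)

394.4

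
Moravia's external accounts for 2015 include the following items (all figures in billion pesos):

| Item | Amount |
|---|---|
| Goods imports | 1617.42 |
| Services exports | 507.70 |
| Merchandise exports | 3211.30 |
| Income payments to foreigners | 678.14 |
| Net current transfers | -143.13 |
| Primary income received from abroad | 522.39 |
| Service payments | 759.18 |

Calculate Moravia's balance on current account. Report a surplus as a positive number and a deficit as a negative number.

1043.52

Goods balance = 3211.30 - 1617.42 = 1593.88
Services balance = 507.70 - 759.18 = -251.48
Trade balance (goods + services) = 1593.88 + (-251.48) = 1342.40
Net primary income = 522.39 - 678.14 = -155.75
Net secondary income = -143.13
Current account = 1342.40 + (-155.75) + (-143.13) = 1043.52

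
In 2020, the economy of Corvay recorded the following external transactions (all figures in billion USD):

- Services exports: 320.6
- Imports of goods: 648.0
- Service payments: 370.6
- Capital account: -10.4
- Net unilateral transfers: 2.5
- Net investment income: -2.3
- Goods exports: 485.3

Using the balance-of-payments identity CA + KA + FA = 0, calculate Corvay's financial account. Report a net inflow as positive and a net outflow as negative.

Goods balance = 485.3 - 648.0 = -162.7
Services balance = 320.6 - 370.6 = -50.0
Trade balance (goods + services) = -162.7 + (-50.0) = -212.7
Net primary income = -2.3
Net secondary income = 2.5
Current account = -212.7 + (-2.3) + 2.5 = -212.5
Financial account = -(-212.5 + (-10.4)) = 222.9

222.9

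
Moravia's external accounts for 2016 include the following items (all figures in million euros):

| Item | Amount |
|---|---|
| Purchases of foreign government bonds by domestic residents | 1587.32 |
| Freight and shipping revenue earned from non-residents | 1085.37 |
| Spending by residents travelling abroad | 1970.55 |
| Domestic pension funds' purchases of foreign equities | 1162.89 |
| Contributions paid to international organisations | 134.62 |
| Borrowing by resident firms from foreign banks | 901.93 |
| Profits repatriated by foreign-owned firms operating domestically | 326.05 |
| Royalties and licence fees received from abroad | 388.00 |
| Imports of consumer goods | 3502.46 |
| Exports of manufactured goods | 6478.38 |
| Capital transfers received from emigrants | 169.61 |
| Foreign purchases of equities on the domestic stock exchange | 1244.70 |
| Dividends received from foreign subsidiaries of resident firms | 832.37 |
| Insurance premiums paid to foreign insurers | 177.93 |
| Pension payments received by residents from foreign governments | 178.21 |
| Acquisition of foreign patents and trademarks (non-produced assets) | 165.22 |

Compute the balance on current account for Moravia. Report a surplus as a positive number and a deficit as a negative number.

Goods: -3502.46 + 6478.38 = 2975.92
Services: -1970.55 - 177.93 + 1085.37 + 388.00 = -675.11
Primary income: 832.37 - 326.05 = 506.32
Secondary income: 178.21 - 134.62 = 43.59
Current account = 2975.92 + (-675.11) + 506.32 + 43.59 = 2850.72
(Excluded from the current account — financial account: purchases of foreign government bonds by domestic residents 1587.32, domestic pension funds' purchases of foreign equities 1162.89, borrowing by resident firms from foreign banks 901.93, foreign purchases of equities on the domestic stock exchange 1244.70; capital account: capital transfers received from emigrants 169.61, acquisition of foreign patents and trademarks (non-produced assets) 165.22.)

2850.72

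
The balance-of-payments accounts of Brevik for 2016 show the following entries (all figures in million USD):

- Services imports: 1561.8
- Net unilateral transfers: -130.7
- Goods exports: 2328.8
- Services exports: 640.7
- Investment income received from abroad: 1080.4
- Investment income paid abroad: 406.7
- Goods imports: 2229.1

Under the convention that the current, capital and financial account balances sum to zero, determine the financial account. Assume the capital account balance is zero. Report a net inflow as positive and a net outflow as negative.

278.4

Goods balance = 2328.8 - 2229.1 = 99.7
Services balance = 640.7 - 1561.8 = -921.1
Trade balance (goods + services) = 99.7 + (-921.1) = -821.4
Net primary income = 1080.4 - 406.7 = 673.7
Net secondary income = -130.7
Current account = -821.4 + 673.7 + (-130.7) = -278.4
Financial account = -(-278.4) = 278.4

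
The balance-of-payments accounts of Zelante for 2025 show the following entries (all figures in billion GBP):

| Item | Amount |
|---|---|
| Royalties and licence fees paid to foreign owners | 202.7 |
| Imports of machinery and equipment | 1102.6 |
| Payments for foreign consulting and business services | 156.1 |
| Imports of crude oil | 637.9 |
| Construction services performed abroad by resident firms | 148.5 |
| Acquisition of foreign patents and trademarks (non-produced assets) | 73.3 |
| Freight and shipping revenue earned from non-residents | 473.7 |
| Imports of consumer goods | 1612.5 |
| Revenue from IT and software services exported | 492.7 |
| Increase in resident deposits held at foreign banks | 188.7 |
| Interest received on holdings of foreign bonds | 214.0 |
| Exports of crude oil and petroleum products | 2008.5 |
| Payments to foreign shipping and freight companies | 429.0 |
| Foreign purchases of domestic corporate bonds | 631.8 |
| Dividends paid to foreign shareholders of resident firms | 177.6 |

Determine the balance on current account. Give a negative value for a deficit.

Goods: -1612.5 - 637.9 - 1102.6 + 2008.5 = -1344.5
Services: -429.0 + 148.5 - 156.1 + 473.7 - 202.7 + 492.7 = 327.1
Primary income: -177.6 + 214.0 = 36.4
Current account = (-1344.5) + 327.1 + 36.4 = -981.0
(Excluded from the current account — capital account: acquisition of foreign patents and trademarks (non-produced assets) 73.3; financial account: increase in resident deposits held at foreign banks 188.7, foreign purchases of domestic corporate bonds 631.8.)

-981.0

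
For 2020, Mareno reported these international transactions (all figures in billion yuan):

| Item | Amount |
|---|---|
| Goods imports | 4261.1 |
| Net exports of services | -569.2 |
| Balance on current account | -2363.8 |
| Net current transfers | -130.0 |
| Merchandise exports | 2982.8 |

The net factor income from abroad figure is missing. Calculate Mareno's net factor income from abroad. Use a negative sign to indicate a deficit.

-386.3

Current account = goods balance + services balance + net primary income + net secondary income
Sum of the known components = -1977.5
Net factor income from abroad = CA - (known components) = -2363.8 - (-1977.5) = -386.3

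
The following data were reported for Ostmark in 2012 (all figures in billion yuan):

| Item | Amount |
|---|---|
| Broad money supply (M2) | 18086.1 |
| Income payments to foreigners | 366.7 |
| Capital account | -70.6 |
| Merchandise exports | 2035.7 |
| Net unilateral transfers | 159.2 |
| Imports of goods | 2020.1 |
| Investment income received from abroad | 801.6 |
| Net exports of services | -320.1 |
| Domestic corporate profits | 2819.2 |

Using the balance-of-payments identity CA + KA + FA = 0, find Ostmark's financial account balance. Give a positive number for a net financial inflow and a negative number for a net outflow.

-219.0

Goods balance = 2035.7 - 2020.1 = 15.6
Services balance = -320.1
Trade balance (goods + services) = 15.6 + (-320.1) = -304.5
Net primary income = 801.6 - 366.7 = 434.9
Net secondary income = 159.2
Current account = -304.5 + 434.9 + 159.2 = 289.6
Financial account = -(289.6 + (-70.6)) = -219.0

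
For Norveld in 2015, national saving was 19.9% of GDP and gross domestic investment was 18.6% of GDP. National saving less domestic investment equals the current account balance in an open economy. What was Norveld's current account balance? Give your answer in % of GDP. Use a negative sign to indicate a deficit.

CA = S - I = 19.9 - 18.6 = 1.3

1.3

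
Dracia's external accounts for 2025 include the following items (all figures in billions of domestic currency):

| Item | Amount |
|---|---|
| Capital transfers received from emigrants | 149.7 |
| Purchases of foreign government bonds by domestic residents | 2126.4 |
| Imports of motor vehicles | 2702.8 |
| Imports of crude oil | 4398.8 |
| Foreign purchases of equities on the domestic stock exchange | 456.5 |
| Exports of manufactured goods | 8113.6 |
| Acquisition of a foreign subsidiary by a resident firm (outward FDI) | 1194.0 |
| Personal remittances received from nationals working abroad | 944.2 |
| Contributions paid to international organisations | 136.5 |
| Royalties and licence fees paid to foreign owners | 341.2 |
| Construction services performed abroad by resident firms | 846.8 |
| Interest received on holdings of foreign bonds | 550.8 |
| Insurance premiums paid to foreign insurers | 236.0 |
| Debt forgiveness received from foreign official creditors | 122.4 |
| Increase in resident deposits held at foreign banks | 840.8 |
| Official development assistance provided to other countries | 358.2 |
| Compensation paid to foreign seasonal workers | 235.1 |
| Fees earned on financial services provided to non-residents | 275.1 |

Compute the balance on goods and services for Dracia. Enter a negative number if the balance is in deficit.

Goods: 8113.6 - 4398.8 - 2702.8 = 1012.0
Services: -341.2 - 236.0 + 275.1 + 846.8 = 544.7
Trade balance = 1012.0 + 544.7 = 1556.7
(Excluded from the trade balance — capital account: capital transfers received from emigrants 149.7, debt forgiveness received from foreign official creditors 122.4; financial account: purchases of foreign government bonds by domestic residents 2126.4, foreign purchases of equities on the domestic stock exchange 456.5, acquisition of a foreign subsidiary by a resident firm (outward FDI) 1194.0, increase in resident deposits held at foreign banks 840.8; secondary income: personal remittances received from nationals working abroad 944.2, contributions paid to international organisations 136.5, official development assistance provided to other countries 358.2; primary income: interest received on holdings of foreign bonds 550.8, compensation paid to foreign seasonal workers 235.1.)

1556.7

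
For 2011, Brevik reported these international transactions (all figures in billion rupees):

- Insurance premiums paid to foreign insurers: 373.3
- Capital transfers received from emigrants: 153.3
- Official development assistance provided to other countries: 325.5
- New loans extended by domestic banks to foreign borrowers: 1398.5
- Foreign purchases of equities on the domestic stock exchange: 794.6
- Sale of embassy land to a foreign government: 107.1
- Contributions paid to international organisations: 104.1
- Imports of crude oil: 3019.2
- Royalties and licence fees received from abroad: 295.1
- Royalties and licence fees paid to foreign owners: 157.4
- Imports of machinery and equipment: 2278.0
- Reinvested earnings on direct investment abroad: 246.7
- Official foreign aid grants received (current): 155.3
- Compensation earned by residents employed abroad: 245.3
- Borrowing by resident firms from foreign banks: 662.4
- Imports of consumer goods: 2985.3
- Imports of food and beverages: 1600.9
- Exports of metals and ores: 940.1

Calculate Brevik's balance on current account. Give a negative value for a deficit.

Goods: -3019.2 + 940.1 - 1600.9 - 2985.3 - 2278.0 = -8943.3
Services: -157.4 + 295.1 - 373.3 = -235.6
Primary income: 245.3 + 246.7 = 492.0
Secondary income: -325.5 + 155.3 - 104.1 = -274.3
Current account = (-8943.3) + (-235.6) + 492.0 + (-274.3) = -8961.2
(Excluded from the current account — capital account: capital transfers received from emigrants 153.3, sale of embassy land to a foreign government 107.1; financial account: new loans extended by domestic banks to foreign borrowers 1398.5, foreign purchases of equities on the domestic stock exchange 794.6, borrowing by resident firms from foreign banks 662.4.)

-8961.2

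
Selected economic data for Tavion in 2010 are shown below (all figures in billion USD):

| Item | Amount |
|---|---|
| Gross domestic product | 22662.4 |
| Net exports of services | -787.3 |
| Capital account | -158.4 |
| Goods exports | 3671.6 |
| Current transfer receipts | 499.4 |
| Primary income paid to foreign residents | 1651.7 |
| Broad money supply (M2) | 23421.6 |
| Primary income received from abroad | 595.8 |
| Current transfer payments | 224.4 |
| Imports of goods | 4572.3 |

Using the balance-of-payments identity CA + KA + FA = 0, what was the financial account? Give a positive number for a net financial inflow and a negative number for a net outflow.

2627.3

Goods balance = 3671.6 - 4572.3 = -900.7
Services balance = -787.3
Trade balance (goods + services) = -900.7 + (-787.3) = -1688.0
Net primary income = 595.8 - 1651.7 = -1055.9
Net secondary income = 499.4 - 224.4 = 275.0
Current account = -1688.0 + (-1055.9) + 275.0 = -2468.9
Financial account = -(-2468.9 + (-158.4)) = 2627.3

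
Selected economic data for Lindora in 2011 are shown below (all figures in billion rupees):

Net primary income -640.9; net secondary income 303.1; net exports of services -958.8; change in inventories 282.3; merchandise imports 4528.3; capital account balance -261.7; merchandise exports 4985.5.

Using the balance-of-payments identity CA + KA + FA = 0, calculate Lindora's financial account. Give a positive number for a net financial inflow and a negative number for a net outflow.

Goods balance = 4985.5 - 4528.3 = 457.2
Services balance = -958.8
Trade balance (goods + services) = 457.2 + (-958.8) = -501.6
Net primary income = -640.9
Net secondary income = 303.1
Current account = -501.6 + (-640.9) + 303.1 = -839.4
Financial account = -(-839.4 + (-261.7)) = 1101.1

1101.1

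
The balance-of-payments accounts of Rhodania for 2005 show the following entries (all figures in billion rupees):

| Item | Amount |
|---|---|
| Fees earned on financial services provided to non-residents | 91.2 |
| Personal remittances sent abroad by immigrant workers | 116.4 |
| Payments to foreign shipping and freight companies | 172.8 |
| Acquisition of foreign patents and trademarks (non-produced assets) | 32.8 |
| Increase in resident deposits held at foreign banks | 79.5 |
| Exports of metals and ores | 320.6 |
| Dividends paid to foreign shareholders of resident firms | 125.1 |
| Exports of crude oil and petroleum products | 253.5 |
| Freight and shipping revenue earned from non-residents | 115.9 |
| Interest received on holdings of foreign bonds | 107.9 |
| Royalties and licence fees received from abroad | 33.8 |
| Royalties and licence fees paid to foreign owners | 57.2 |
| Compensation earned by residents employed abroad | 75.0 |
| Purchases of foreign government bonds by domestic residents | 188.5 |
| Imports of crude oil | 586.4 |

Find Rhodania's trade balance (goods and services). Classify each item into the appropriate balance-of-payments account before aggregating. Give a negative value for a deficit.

-1.4

Goods: -586.4 + 253.5 + 320.6 = -12.3
Services: -57.2 + 33.8 - 172.8 + 91.2 + 115.9 = 10.9
Trade balance = -12.3 + 10.9 = -1.4
(Excluded from the trade balance — secondary income: personal remittances sent abroad by immigrant workers 116.4; capital account: acquisition of foreign patents and trademarks (non-produced assets) 32.8; financial account: increase in resident deposits held at foreign banks 79.5, purchases of foreign government bonds by domestic residents 188.5; primary income: dividends paid to foreign shareholders of resident firms 125.1, interest received on holdings of foreign bonds 107.9, compensation earned by residents employed abroad 75.0.)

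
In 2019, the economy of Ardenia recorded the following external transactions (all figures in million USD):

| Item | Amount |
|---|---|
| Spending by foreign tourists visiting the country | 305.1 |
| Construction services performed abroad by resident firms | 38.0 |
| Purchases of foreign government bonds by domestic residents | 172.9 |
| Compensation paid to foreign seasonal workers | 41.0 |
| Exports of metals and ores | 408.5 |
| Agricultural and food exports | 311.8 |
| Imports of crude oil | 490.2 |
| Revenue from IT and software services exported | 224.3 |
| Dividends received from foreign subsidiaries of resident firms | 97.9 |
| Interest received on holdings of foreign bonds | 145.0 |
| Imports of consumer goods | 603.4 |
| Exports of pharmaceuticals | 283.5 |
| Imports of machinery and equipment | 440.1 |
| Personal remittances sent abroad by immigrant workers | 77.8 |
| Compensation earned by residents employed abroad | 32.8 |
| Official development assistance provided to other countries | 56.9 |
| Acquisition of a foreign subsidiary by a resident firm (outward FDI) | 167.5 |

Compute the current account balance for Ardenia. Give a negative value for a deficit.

137.5

Goods: -440.1 + 283.5 + 408.5 + 311.8 - 490.2 - 603.4 = -529.9
Services: 38.0 + 224.3 + 305.1 = 567.4
Primary income: -41.0 + 145.0 + 97.9 + 32.8 = 234.7
Secondary income: -56.9 - 77.8 = -134.7
Current account = (-529.9) + 567.4 + 234.7 + (-134.7) = 137.5
(Excluded from the current account — financial account: purchases of foreign government bonds by domestic residents 172.9, acquisition of a foreign subsidiary by a resident firm (outward FDI) 167.5.)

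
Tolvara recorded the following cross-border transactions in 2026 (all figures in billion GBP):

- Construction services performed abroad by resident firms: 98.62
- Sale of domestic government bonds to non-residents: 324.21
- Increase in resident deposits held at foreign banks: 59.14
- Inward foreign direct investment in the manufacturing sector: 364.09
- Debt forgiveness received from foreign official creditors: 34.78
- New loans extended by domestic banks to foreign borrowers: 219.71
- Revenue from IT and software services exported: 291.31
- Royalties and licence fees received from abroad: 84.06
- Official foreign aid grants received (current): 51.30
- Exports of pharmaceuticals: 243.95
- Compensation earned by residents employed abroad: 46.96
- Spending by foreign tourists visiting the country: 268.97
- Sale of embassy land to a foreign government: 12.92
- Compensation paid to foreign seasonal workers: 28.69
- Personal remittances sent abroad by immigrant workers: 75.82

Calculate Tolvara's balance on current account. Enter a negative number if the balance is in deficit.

980.66

Goods: 243.95
Services: 291.31 + 98.62 + 84.06 + 268.97 = 742.96
Primary income: 46.96 - 28.69 = 18.27
Secondary income: 51.30 - 75.82 = -24.52
Current account = 243.95 + 742.96 + 18.27 + (-24.52) = 980.66
(Excluded from the current account — financial account: sale of domestic government bonds to non-residents 324.21, increase in resident deposits held at foreign banks 59.14, inward foreign direct investment in the manufacturing sector 364.09, new loans extended by domestic banks to foreign borrowers 219.71; capital account: debt forgiveness received from foreign official creditors 34.78, sale of embassy land to a foreign government 12.92.)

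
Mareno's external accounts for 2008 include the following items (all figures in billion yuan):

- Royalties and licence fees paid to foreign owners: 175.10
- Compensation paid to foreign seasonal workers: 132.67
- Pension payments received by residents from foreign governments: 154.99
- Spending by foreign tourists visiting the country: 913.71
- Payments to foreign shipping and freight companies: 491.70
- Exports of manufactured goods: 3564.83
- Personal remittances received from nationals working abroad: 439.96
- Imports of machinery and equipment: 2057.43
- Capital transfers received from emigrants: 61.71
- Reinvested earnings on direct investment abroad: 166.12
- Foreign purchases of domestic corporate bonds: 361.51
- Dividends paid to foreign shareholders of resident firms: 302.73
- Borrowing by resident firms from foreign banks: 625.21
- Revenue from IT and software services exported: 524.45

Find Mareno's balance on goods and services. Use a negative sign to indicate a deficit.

Goods: -2057.43 + 3564.83 = 1507.40
Services: -491.70 + 913.71 + 524.45 - 175.10 = 771.36
Trade balance = 1507.40 + 771.36 = 2278.76
(Excluded from the trade balance — primary income: compensation paid to foreign seasonal workers 132.67, reinvested earnings on direct investment abroad 166.12, dividends paid to foreign shareholders of resident firms 302.73; secondary income: pension payments received by residents from foreign governments 154.99, personal remittances received from nationals working abroad 439.96; capital account: capital transfers received from emigrants 61.71; financial account: foreign purchases of domestic corporate bonds 361.51, borrowing by resident firms from foreign banks 625.21.)

2278.76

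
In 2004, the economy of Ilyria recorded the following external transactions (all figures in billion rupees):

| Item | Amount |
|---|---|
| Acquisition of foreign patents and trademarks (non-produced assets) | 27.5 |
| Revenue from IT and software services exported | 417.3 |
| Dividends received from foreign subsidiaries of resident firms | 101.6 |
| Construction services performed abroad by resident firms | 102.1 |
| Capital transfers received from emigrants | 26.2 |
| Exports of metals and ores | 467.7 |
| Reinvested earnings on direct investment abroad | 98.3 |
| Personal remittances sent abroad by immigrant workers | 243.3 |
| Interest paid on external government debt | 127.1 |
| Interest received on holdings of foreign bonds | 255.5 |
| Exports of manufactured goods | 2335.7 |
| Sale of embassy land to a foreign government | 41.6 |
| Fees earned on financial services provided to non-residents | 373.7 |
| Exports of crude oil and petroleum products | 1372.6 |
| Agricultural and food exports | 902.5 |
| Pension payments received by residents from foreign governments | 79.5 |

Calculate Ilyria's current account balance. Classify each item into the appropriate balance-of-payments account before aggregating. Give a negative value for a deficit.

6136.1

Goods: 1372.6 + 467.7 + 2335.7 + 902.5 = 5078.5
Services: 102.1 + 373.7 + 417.3 = 893.1
Primary income: 101.6 + 98.3 - 127.1 + 255.5 = 328.3
Secondary income: 79.5 - 243.3 = -163.8
Current account = 5078.5 + 893.1 + 328.3 + (-163.8) = 6136.1
(Excluded from the current account — capital account: acquisition of foreign patents and trademarks (non-produced assets) 27.5, capital transfers received from emigrants 26.2, sale of embassy land to a foreign government 41.6.)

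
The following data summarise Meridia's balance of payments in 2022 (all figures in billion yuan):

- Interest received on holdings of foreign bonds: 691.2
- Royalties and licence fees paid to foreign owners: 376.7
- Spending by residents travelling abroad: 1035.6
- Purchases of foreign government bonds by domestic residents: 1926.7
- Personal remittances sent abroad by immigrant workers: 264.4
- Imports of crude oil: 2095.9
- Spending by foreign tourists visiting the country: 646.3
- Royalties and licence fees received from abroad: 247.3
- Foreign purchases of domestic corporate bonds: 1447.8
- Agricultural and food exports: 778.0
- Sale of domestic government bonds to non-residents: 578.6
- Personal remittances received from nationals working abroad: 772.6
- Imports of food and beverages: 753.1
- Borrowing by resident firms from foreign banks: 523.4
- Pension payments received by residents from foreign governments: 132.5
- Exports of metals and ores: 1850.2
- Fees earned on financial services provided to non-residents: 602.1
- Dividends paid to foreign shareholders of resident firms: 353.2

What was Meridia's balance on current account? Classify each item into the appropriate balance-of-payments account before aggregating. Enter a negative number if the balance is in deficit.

841.3

Goods: 1850.2 + 778.0 - 2095.9 - 753.1 = -220.8
Services: -376.7 - 1035.6 + 602.1 + 646.3 + 247.3 = 83.4
Primary income: -353.2 + 691.2 = 338.0
Secondary income: -264.4 + 132.5 + 772.6 = 640.7
Current account = (-220.8) + 83.4 + 338.0 + 640.7 = 841.3
(Excluded from the current account — financial account: purchases of foreign government bonds by domestic residents 1926.7, foreign purchases of domestic corporate bonds 1447.8, sale of domestic government bonds to non-residents 578.6, borrowing by resident firms from foreign banks 523.4.)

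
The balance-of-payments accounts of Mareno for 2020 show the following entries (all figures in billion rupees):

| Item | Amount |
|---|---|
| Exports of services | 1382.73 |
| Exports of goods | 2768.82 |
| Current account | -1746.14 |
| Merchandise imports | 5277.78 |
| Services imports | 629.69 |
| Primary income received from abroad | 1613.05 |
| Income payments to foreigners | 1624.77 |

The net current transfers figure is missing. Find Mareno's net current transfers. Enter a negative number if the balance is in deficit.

Current account = goods balance + services balance + net primary income + net secondary income
Sum of the known components = -1767.64
Net current transfers = CA - (known components) = -1746.14 - (-1767.64) = 21.50

21.50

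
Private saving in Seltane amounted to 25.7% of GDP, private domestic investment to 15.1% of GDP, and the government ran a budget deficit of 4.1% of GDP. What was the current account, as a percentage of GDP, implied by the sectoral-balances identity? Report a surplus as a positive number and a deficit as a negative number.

By the sectoral-balances identity, CA = (S_private - I) + (T - G).
Private balance = 25.7 - 15.1 = 10.6
Government balance (T - G) = -4.1
CA = 10.6 + (-4.1) = 6.5

6.5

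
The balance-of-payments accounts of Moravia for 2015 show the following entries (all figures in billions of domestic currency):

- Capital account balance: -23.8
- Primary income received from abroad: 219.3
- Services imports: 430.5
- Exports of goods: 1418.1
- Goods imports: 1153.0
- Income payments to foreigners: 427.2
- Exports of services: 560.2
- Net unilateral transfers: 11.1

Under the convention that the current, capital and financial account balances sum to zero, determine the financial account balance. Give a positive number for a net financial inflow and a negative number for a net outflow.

-174.2

Goods balance = 1418.1 - 1153.0 = 265.1
Services balance = 560.2 - 430.5 = 129.7
Trade balance (goods + services) = 265.1 + 129.7 = 394.8
Net primary income = 219.3 - 427.2 = -207.9
Net secondary income = 11.1
Current account = 394.8 + (-207.9) + 11.1 = 198.0
Financial account = -(198.0 + (-23.8)) = -174.2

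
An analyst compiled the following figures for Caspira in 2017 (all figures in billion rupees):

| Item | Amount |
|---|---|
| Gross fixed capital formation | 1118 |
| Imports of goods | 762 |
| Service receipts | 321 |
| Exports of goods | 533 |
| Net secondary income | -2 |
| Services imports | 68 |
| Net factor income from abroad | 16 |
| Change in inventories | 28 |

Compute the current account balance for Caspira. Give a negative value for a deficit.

38

Goods balance = 533 - 762 = -229
Services balance = 321 - 68 = 253
Trade balance (goods + services) = -229 + 253 = 24
Net primary income = 16
Net secondary income = -2
Current account = 24 + 16 + (-2) = 38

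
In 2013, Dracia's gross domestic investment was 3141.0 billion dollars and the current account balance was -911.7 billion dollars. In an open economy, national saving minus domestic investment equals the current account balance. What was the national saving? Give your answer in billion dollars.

S = I + CA = 3141.0 + (-911.7) = 2229.3

2229.3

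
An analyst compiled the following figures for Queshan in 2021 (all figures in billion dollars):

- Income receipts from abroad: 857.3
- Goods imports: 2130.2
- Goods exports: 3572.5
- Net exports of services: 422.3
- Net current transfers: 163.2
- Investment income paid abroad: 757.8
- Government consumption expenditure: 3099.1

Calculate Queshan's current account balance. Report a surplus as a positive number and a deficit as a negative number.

2127.3

Goods balance = 3572.5 - 2130.2 = 1442.3
Services balance = 422.3
Trade balance (goods + services) = 1442.3 + 422.3 = 1864.6
Net primary income = 857.3 - 757.8 = 99.5
Net secondary income = 163.2
Current account = 1864.6 + 99.5 + 163.2 = 2127.3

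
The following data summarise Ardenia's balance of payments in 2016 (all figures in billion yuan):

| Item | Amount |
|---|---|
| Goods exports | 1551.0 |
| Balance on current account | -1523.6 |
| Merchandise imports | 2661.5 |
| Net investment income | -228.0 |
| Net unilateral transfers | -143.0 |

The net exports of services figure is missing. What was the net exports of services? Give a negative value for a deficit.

Current account = goods balance + services balance + net primary income + net secondary income
Sum of the known components = -1481.5
Net exports of services = CA - (known components) = -1523.6 - (-1481.5) = -42.1

-42.1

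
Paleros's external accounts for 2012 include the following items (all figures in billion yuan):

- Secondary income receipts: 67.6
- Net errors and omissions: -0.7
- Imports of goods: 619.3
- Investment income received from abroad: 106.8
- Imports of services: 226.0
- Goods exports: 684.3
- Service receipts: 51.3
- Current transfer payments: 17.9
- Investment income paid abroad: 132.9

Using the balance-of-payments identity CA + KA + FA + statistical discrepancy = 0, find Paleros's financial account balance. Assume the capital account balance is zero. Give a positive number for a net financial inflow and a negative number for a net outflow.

86.8

Goods balance = 684.3 - 619.3 = 65.0
Services balance = 51.3 - 226.0 = -174.7
Trade balance (goods + services) = 65.0 + (-174.7) = -109.7
Net primary income = 106.8 - 132.9 = -26.1
Net secondary income = 67.6 - 17.9 = 49.7
Current account = -109.7 + (-26.1) + 49.7 = -86.1
Financial account = -(-86.1 + (-0.7)) = 86.8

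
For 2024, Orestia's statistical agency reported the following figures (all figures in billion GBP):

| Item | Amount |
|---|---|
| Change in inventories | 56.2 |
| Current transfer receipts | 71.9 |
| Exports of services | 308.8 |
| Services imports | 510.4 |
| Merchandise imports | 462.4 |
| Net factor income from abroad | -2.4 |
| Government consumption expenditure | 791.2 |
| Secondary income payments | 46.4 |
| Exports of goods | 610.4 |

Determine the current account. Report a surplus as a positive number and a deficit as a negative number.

-30.5

Goods balance = 610.4 - 462.4 = 148.0
Services balance = 308.8 - 510.4 = -201.6
Trade balance (goods + services) = 148.0 + (-201.6) = -53.6
Net primary income = -2.4
Net secondary income = 71.9 - 46.4 = 25.5
Current account = -53.6 + (-2.4) + 25.5 = -30.5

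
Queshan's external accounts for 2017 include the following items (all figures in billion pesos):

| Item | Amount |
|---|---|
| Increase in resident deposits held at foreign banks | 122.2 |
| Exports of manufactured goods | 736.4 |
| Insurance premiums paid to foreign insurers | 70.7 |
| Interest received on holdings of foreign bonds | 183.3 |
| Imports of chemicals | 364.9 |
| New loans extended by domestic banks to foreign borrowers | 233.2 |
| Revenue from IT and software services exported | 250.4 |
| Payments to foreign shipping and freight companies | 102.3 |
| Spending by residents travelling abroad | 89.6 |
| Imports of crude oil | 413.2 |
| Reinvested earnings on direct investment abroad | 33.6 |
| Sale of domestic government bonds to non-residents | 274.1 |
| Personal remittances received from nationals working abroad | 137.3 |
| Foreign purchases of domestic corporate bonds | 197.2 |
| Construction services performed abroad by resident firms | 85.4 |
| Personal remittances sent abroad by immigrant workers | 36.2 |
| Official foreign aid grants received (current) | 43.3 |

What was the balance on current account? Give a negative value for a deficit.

392.8

Goods: -364.9 - 413.2 + 736.4 = -41.7
Services: 250.4 - 70.7 + 85.4 - 89.6 - 102.3 = 73.2
Primary income: 33.6 + 183.3 = 216.9
Secondary income: -36.2 + 43.3 + 137.3 = 144.4
Current account = (-41.7) + 73.2 + 216.9 + 144.4 = 392.8
(Excluded from the current account — financial account: increase in resident deposits held at foreign banks 122.2, new loans extended by domestic banks to foreign borrowers 233.2, sale of domestic government bonds to non-residents 274.1, foreign purchases of domestic corporate bonds 197.2.)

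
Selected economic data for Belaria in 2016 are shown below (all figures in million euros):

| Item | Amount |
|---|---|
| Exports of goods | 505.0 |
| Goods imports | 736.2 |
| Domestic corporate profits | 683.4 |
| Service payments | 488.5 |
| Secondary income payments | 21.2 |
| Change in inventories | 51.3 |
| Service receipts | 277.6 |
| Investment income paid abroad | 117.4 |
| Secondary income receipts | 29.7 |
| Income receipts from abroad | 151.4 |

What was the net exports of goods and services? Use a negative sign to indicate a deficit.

-442.1

Goods balance = 505.0 - 736.2 = -231.2
Services balance = 277.6 - 488.5 = -210.9
Trade balance (goods + services) = -231.2 + (-210.9) = -442.1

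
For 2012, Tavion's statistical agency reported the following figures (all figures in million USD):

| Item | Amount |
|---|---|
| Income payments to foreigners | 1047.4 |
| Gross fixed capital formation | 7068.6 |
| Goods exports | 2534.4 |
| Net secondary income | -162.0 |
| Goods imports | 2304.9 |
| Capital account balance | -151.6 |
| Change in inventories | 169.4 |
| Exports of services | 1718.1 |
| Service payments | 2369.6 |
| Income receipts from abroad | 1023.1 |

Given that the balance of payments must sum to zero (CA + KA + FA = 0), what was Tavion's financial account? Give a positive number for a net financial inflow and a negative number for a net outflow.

759.9

Goods balance = 2534.4 - 2304.9 = 229.5
Services balance = 1718.1 - 2369.6 = -651.5
Trade balance (goods + services) = 229.5 + (-651.5) = -422.0
Net primary income = 1023.1 - 1047.4 = -24.3
Net secondary income = -162.0
Current account = -422.0 + (-24.3) + (-162.0) = -608.3
Financial account = -(-608.3 + (-151.6)) = 759.9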